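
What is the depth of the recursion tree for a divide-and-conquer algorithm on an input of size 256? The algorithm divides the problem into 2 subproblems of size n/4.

For divide and conquer with division factor 4:

Problem sizes at each level:
Level 0: 256
Level 1: 64
Level 2: 16
Level 3: 4
Level 4: 1

The root is level 0 and the size-1 base case is level 4 (the tree spans levels 0 through 4, i.e. 5 levels counting the root), so the depth is the number of divisions: log_4(256) = 4

The recursion tree depth is log_4(256) = 4. At each level, the problem size is divided by 4, so it takes 4 divisions to reduce to a base case of size 1. The algorithm makes 2 recursive calls at each level.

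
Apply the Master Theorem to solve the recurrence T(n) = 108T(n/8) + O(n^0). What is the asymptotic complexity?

Master Theorem for T(n) = 108T(n/8) + O(n^0):

a = 108, b = 8, c = 0
log_b(a) = log_8(108) = 2.2516

Case 1: c = 0 < log_8(108) = 2.2516
T(n) = O(n^(log_8 108))

For T(n) = 108T(n/8) + O(n^0): log_8(108) = 2.2516. This is Case 1 of the Master Theorem (c < log_b(a), work dominated by leaves), giving O(n^(log_8 108)).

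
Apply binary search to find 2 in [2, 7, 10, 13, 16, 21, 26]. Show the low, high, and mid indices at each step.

Binary search for 2 in [2, 7, 10, 13, 16, 21, 26]:

lo=0, hi=6, mid=3, arr[mid]=13 -> 13 > 2, search left half
lo=0, hi=2, mid=1, arr[mid]=7 -> 7 > 2, search left half
lo=0, hi=0, mid=0, arr[mid]=2 -> Found target at index 0!

Binary search finds 2 at index 0 after 3 comparisons. The search repeatedly halves the search space by comparing with the middle element.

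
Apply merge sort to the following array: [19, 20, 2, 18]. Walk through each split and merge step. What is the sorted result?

Merge sort trace:

Split: [19, 20, 2, 18] -> [19, 20] and [2, 18]
  Split: [19, 20] -> [19] and [20]
  Merge: [19] + [20] -> [19, 20]
  Split: [2, 18] -> [2] and [18]
  Merge: [2] + [18] -> [2, 18]
Merge: [19, 20] + [2, 18] -> [2, 18, 19, 20]

Final sorted array: [2, 18, 19, 20]

The merge sort proceeds by recursively splitting the array and merging sorted halves.
After all merges, the sorted array is [2, 18, 19, 20].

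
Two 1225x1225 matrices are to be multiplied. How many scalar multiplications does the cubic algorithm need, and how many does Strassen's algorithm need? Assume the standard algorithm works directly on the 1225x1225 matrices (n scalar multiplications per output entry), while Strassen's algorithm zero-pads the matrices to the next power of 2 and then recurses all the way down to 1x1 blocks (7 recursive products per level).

Matrix multiplication for 1225x1225 matrices:

Strassen's algorithm requires power-of-2 dimensions. Pad 1225x1225 to 2048x2048 (next power of 2).

Standard algorithm: 1225^3 = 1838265625 multiplications
Strassen's algorithm: 7^(log2(2048)) = 7^11 = 1977326743 multiplications
Difference: 1838265625 - 1977326743 = -139061118 (Strassen uses MORE here due to padding overhead — for small or just-over-power-of-2 n, padding can outweigh the per-level savings)

Standard: 1838265625 multiplications (1225^3). Strassen: 1977326743 multiplications (7^11, after padding to 2048x2048). Strassen reduces 8 recursive multiplications to 7 at each level.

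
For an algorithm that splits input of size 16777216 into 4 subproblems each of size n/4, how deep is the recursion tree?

For divide and conquer with division factor 4:

Problem sizes at each level:
Level 0: 16777216
Level 1: 4194304
Level 2: 1048576
Level 3: 262144
Level 4: 65536
Level 5: 16384
Level 6: 4096
Level 7: 1024
Level 8: 256
Level 9: 64
Level 10: 16
Level 11: 4
Level 12: 1

The root is level 0 and the size-1 base case is level 12 (the tree spans levels 0 through 12, i.e. 13 levels counting the root), so the depth is the number of divisions: log_4(16777216) = 12

The recursion tree depth is log_4(16777216) = 12. At each level, the problem size is divided by 4, so it takes 12 divisions to reduce to a base case of size 1. The algorithm makes 4 recursive calls at each level.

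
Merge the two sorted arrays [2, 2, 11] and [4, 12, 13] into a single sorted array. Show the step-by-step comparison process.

Merging process:

Compare 2 vs 4: take 2 from left. Merged: [2]
Compare 2 vs 4: take 2 from left. Merged: [2, 2]
Compare 11 vs 4: take 4 from right. Merged: [2, 2, 4]
Compare 11 vs 12: take 11 from left. Merged: [2, 2, 4, 11]
Append remaining from right: [12, 13]. Merged: [2, 2, 4, 11, 12, 13]

Final merged array: [2, 2, 4, 11, 12, 13]
Total comparisons: 4

The merged array is [2, 2, 4, 11, 12, 13], requiring 4 comparisons. The merge step runs in O(n) time where n is the total number of elements.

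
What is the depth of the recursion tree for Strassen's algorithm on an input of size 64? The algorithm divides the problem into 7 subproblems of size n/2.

For divide and conquer with division factor 2:

Problem sizes at each level:
Level 0: 64
Level 1: 32
Level 2: 16
Level 3: 8
Level 4: 4
Level 5: 2
Level 6: 1

The root is level 0 and the size-1 base case is level 6 (the tree spans levels 0 through 6, i.e. 7 levels counting the root), so the depth is the number of divisions: log_2(64) = 6

The recursion tree depth is log_2(64) = 6. At each level, the problem size is divided by 2, so it takes 6 divisions to reduce to a base case of size 1. The algorithm makes 7 recursive calls at each level.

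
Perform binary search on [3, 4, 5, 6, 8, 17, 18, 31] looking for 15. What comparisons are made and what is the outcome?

Binary search for 15 in [3, 4, 5, 6, 8, 17, 18, 31]:

lo=0, hi=7, mid=3, arr[mid]=6 -> 6 < 15, search right half
lo=4, hi=7, mid=5, arr[mid]=17 -> 17 > 15, search left half
lo=4, hi=4, mid=4, arr[mid]=8 -> 8 < 15, search right half
lo=5 > hi=4, target 15 not found

Binary search determines that 15 is not in the array after 3 comparisons. The search space was exhausted without finding the target.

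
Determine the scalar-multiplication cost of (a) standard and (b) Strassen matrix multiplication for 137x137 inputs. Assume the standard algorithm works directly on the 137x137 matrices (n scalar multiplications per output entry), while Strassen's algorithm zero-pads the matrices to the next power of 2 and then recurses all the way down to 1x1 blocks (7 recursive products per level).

Matrix multiplication for 137x137 matrices:

Strassen's algorithm requires power-of-2 dimensions. Pad 137x137 to 256x256 (next power of 2).

Standard algorithm: 137^3 = 2571353 multiplications
Strassen's algorithm: 7^(log2(256)) = 7^8 = 5764801 multiplications
Difference: 2571353 - 5764801 = -3193448 (Strassen uses MORE here due to padding overhead — for small or just-over-power-of-2 n, padding can outweigh the per-level savings)

Standard: 2571353 multiplications (137^3). Strassen: 5764801 multiplications (7^8, after padding to 256x256). Strassen reduces 8 recursive multiplications to 7 at each level.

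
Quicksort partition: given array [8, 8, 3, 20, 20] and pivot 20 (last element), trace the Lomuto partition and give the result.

Lomuto partition with pivot = 20:

Initial array: [8, 8, 3, 20, 20]

arr[0]=8 <= 20: swap with position 0, array becomes [8, 8, 3, 20, 20]
arr[1]=8 <= 20: swap with position 1, array becomes [8, 8, 3, 20, 20]
arr[2]=3 <= 20: swap with position 2, array becomes [8, 8, 3, 20, 20]
arr[3]=20 <= 20: swap with position 3, array becomes [8, 8, 3, 20, 20]

Place pivot at position 4: [8, 8, 3, 20, 20]
Pivot position: 4

After partitioning with pivot 20, the array becomes [8, 8, 3, 20, 20]. The pivot is placed at index 4. All elements to the left of the pivot are <= 20, and all elements to the right are > 20.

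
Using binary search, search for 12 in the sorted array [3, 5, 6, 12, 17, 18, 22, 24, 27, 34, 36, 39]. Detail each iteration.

Binary search for 12 in [3, 5, 6, 12, 17, 18, 22, 24, 27, 34, 36, 39]:

lo=0, hi=11, mid=5, arr[mid]=18 -> 18 > 12, search left half
lo=0, hi=4, mid=2, arr[mid]=6 -> 6 < 12, search right half
lo=3, hi=4, mid=3, arr[mid]=12 -> Found target at index 3!

Binary search finds 12 at index 3 after 3 comparisons. The search repeatedly halves the search space by comparing with the middle element.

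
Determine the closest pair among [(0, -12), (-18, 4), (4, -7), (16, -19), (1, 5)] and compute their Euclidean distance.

Computing all pairwise distances among 5 points:

d((0, -12), (-18, 4)) = 24.0832
d((0, -12), (4, -7)) = 6.4031 <-- minimum
d((0, -12), (16, -19)) = 17.4642
d((0, -12), (1, 5)) = 17.0294
d((-18, 4), (4, -7)) = 24.5967
d((-18, 4), (16, -19)) = 41.0488
d((-18, 4), (1, 5)) = 19.0263
d((4, -7), (16, -19)) = 16.9706
d((4, -7), (1, 5)) = 12.3693
d((16, -19), (1, 5)) = 28.3019

Closest pair: (0, -12) and (4, -7) with distance 6.4031

The closest pair is (0, -12) and (4, -7) with Euclidean distance 6.4031. For 5 points, brute-force pairwise comparison is shown above. For large n, the divide-and-conquer algorithm (sort by x, recurse on halves, check the dividing strip) achieves O(n log n).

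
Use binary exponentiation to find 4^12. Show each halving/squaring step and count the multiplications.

Computing 4^12 by squaring (build up from 4^1; each line after the first costs one multiplication):

4^1 = 4
4^2 = (4^1)^2 = 4^2 = 16
4^3 = 4 * 4^2 = 4 * 16 = 64
4^6 = (4^3)^2 = 64^2 = 4096
4^12 = (4^6)^2 = 4096^2 = 16777216

Result: 16777216
Multiplications needed: 4 (4 lines after 4^1)

4^12 = 16777216. Using exponentiation by squaring, this requires 4 multiplications. The key idea: if the exponent is even, square the half-power; if odd, multiply by the base once.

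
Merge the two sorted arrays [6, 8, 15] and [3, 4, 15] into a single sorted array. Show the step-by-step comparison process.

Merging process:

Compare 6 vs 3: take 3 from right. Merged: [3]
Compare 6 vs 4: take 4 from right. Merged: [3, 4]
Compare 6 vs 15: take 6 from left. Merged: [3, 4, 6]
Compare 8 vs 15: take 8 from left. Merged: [3, 4, 6, 8]
Compare 15 vs 15: take 15 from left. Merged: [3, 4, 6, 8, 15]
Append remaining from right: [15]. Merged: [3, 4, 6, 8, 15, 15]

Final merged array: [3, 4, 6, 8, 15, 15]
Total comparisons: 5

The merged array is [3, 4, 6, 8, 15, 15], requiring 5 comparisons. The merge step runs in O(n) time where n is the total number of elements.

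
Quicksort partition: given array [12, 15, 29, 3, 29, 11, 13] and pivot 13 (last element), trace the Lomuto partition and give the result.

Lomuto partition with pivot = 13:

Initial array: [12, 15, 29, 3, 29, 11, 13]

arr[0]=12 <= 13: swap with position 0, array becomes [12, 15, 29, 3, 29, 11, 13]
arr[1]=15 > 13: no swap
arr[2]=29 > 13: no swap
arr[3]=3 <= 13: swap with position 1, array becomes [12, 3, 29, 15, 29, 11, 13]
arr[4]=29 > 13: no swap
arr[5]=11 <= 13: swap with position 2, array becomes [12, 3, 11, 15, 29, 29, 13]

Place pivot at position 3: [12, 3, 11, 13, 29, 29, 15]
Pivot position: 3

After partitioning with pivot 13, the array becomes [12, 3, 11, 13, 29, 29, 15]. The pivot is placed at index 3. All elements to the left of the pivot are <= 13, and all elements to the right are > 13.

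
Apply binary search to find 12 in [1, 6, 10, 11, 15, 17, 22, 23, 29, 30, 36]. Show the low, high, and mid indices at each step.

Binary search for 12 in [1, 6, 10, 11, 15, 17, 22, 23, 29, 30, 36]:

lo=0, hi=10, mid=5, arr[mid]=17 -> 17 > 12, search left half
lo=0, hi=4, mid=2, arr[mid]=10 -> 10 < 12, search right half
lo=3, hi=4, mid=3, arr[mid]=11 -> 11 < 12, search right half
lo=4, hi=4, mid=4, arr[mid]=15 -> 15 > 12, search left half
lo=4 > hi=3, target 12 not found

Binary search determines that 12 is not in the array after 4 comparisons. The search space was exhausted without finding the target.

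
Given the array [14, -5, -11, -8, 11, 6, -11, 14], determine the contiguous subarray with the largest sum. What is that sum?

Using Kadane's algorithm on [14, -5, -11, -8, 11, 6, -11, 14]:

Scanning through the array:
Position 1 (value -5): max_ending_here = 9, max_so_far = 14
Position 2 (value -11): max_ending_here = -2, max_so_far = 14
Position 3 (value -8): max_ending_here = -8, max_so_far = 14
Position 4 (value 11): max_ending_here = 11, max_so_far = 14
Position 5 (value 6): max_ending_here = 17, max_so_far = 17
Position 6 (value -11): max_ending_here = 6, max_so_far = 17
Position 7 (value 14): max_ending_here = 20, max_so_far = 20

Maximum subarray: [11, 6, -11, 14]
Maximum sum: 20

The maximum subarray is [11, 6, -11, 14] with sum 20. This subarray runs from index 4 to index 7.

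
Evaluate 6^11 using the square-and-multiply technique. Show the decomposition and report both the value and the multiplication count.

Computing 6^11 by squaring (build up from 6^1; each line after the first costs one multiplication):

6^1 = 6
6^2 = (6^1)^2 = 6^2 = 36
6^4 = (6^2)^2 = 36^2 = 1296
6^5 = 6 * 6^4 = 6 * 1296 = 7776
6^10 = (6^5)^2 = 7776^2 = 60466176
6^11 = 6 * 6^10 = 6 * 60466176 = 362797056

Result: 362797056
Multiplications needed: 5 (5 lines after 6^1)

6^11 = 362797056. Using exponentiation by squaring, this requires 5 multiplications. The key idea: if the exponent is even, square the half-power; if odd, multiply by the base once.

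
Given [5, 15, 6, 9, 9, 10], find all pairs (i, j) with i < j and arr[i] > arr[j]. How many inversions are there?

Finding inversions in [5, 15, 6, 9, 9, 10]:

(1, 2): arr[1]=15 > arr[2]=6
(1, 3): arr[1]=15 > arr[3]=9
(1, 4): arr[1]=15 > arr[4]=9
(1, 5): arr[1]=15 > arr[5]=10

Total inversions: 4

The array has 4 inversion(s): (1,2), (1,3), (1,4), (1,5). Each pair (i,j) satisfies i < j and arr[i] > arr[j].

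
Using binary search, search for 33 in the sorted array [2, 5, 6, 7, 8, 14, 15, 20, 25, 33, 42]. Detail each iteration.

Binary search for 33 in [2, 5, 6, 7, 8, 14, 15, 20, 25, 33, 42]:

lo=0, hi=10, mid=5, arr[mid]=14 -> 14 < 33, search right half
lo=6, hi=10, mid=8, arr[mid]=25 -> 25 < 33, search right half
lo=9, hi=10, mid=9, arr[mid]=33 -> Found target at index 9!

Binary search finds 33 at index 9 after 3 comparisons. The search repeatedly halves the search space by comparing with the middle element.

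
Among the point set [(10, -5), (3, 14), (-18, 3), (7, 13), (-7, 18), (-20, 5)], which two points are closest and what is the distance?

Computing all pairwise distances among 6 points:

d((10, -5), (3, 14)) = 20.2485
d((10, -5), (-18, 3)) = 29.1204
d((10, -5), (7, 13)) = 18.2483
d((10, -5), (-7, 18)) = 28.6007
d((10, -5), (-20, 5)) = 31.6228
d((3, 14), (-18, 3)) = 23.7065
d((3, 14), (7, 13)) = 4.1231
d((3, 14), (-7, 18)) = 10.7703
d((3, 14), (-20, 5)) = 24.6982
d((-18, 3), (7, 13)) = 26.9258
d((-18, 3), (-7, 18)) = 18.6011
d((-18, 3), (-20, 5)) = 2.8284 <-- minimum
d((7, 13), (-7, 18)) = 14.8661
d((7, 13), (-20, 5)) = 28.1603
d((-7, 18), (-20, 5)) = 18.3848

Closest pair: (-18, 3) and (-20, 5) with distance 2.8284

The closest pair is (-18, 3) and (-20, 5) with Euclidean distance 2.8284. For 6 points, brute-force pairwise comparison is shown above. For large n, the divide-and-conquer algorithm (sort by x, recurse on halves, check the dividing strip) achieves O(n log n).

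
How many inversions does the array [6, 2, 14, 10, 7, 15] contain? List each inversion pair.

Finding inversions in [6, 2, 14, 10, 7, 15]:

(0, 1): arr[0]=6 > arr[1]=2
(2, 3): arr[2]=14 > arr[3]=10
(2, 4): arr[2]=14 > arr[4]=7
(3, 4): arr[3]=10 > arr[4]=7

Total inversions: 4

The array has 4 inversion(s): (0,1), (2,3), (2,4), (3,4). Each pair (i,j) satisfies i < j and arr[i] > arr[j].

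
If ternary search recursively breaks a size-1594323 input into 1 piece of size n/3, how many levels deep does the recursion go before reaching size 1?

For divide and conquer with division factor 3:

Problem sizes at each level:
Level 0: 1594323
Level 1: 531441
Level 2: 177147
Level 3: 59049
Level 4: 19683
Level 5: 6561
Level 6: 2187
Level 7: 729
Level 8: 243
Level 9: 81
Level 10: 27
Level 11: 9
Level 12: 3
Level 13: 1

The root is level 0 and the size-1 base case is level 13 (the tree spans levels 0 through 13, i.e. 14 levels counting the root), so the depth is the number of divisions: log_3(1594323) = 13

The recursion tree depth is log_3(1594323) = 13. At each level, the problem size is divided by 3, so it takes 13 divisions to reduce to a base case of size 1. The algorithm makes 1 recursive call at each level.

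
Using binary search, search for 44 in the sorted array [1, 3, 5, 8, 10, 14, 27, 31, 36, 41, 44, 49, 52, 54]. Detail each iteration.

Binary search for 44 in [1, 3, 5, 8, 10, 14, 27, 31, 36, 41, 44, 49, 52, 54]:

lo=0, hi=13, mid=6, arr[mid]=27 -> 27 < 44, search right half
lo=7, hi=13, mid=10, arr[mid]=44 -> Found target at index 10!

Binary search finds 44 at index 10 after 2 comparisons. The search repeatedly halves the search space by comparing with the middle element.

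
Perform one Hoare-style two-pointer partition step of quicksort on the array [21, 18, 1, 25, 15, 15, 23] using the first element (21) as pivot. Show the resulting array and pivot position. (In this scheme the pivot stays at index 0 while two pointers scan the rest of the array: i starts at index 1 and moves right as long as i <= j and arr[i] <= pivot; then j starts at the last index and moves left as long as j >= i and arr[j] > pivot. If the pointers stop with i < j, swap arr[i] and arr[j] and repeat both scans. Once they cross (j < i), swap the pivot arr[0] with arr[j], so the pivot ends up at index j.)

Hoare-style two-pointer partition with pivot = 21:

Initial array: [21, 18, 1, 25, 15, 15, 23]

Pointers start at i = 1, j = 6.
i stops at index 3 (arr[3]=25 > 21), j stops at index 5 (arr[5]=15 <= 21): swap arr[3] and arr[5], array becomes [21, 18, 1, 15, 15, 25, 23]
i ends at 5, j ends at 4: the pointers have crossed (j < i), so scanning stops.

Swap pivot arr[0] with arr[4] to place pivot at position 4: [15, 18, 1, 15, 21, 25, 23]
Pivot position: 4

After partitioning with pivot 21, the array becomes [15, 18, 1, 15, 21, 25, 23]. The pivot is placed at index 4. All elements to the left of the pivot are <= 21, and all elements to the right are > 21.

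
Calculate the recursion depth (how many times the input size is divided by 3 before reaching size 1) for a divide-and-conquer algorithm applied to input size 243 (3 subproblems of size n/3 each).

For divide and conquer with division factor 3:

Problem sizes at each level:
Level 0: 243
Level 1: 81
Level 2: 27
Level 3: 9
Level 4: 3
Level 5: 1

The root is level 0 and the size-1 base case is level 5 (the tree spans levels 0 through 5, i.e. 6 levels counting the root), so the depth is the number of divisions: log_3(243) = 5

The recursion tree depth is log_3(243) = 5. At each level, the problem size is divided by 3, so it takes 5 divisions to reduce to a base case of size 1. The algorithm makes 3 recursive calls at each level.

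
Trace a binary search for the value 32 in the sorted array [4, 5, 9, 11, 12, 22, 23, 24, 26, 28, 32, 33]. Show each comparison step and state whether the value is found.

Binary search for 32 in [4, 5, 9, 11, 12, 22, 23, 24, 26, 28, 32, 33]:

lo=0, hi=11, mid=5, arr[mid]=22 -> 22 < 32, search right half
lo=6, hi=11, mid=8, arr[mid]=26 -> 26 < 32, search right half
lo=9, hi=11, mid=10, arr[mid]=32 -> Found target at index 10!

Binary search finds 32 at index 10 after 3 comparisons. The search repeatedly halves the search space by comparing with the middle element.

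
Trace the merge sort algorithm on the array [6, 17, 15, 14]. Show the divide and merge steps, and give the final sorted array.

Merge sort trace:

Split: [6, 17, 15, 14] -> [6, 17] and [15, 14]
  Split: [6, 17] -> [6] and [17]
  Merge: [6] + [17] -> [6, 17]
  Split: [15, 14] -> [15] and [14]
  Merge: [15] + [14] -> [14, 15]
Merge: [6, 17] + [14, 15] -> [6, 14, 15, 17]

Final sorted array: [6, 14, 15, 17]

The merge sort proceeds by recursively splitting the array and merging sorted halves.
After all merges, the sorted array is [6, 14, 15, 17].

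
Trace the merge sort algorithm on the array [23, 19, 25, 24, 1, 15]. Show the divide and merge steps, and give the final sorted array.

Merge sort trace:

Split: [23, 19, 25, 24, 1, 15] -> [23, 19, 25] and [24, 1, 15]
  Split: [23, 19, 25] -> [23] and [19, 25]
    Split: [19, 25] -> [19] and [25]
    Merge: [19] + [25] -> [19, 25]
  Merge: [23] + [19, 25] -> [19, 23, 25]
  Split: [24, 1, 15] -> [24] and [1, 15]
    Split: [1, 15] -> [1] and [15]
    Merge: [1] + [15] -> [1, 15]
  Merge: [24] + [1, 15] -> [1, 15, 24]
Merge: [19, 23, 25] + [1, 15, 24] -> [1, 15, 19, 23, 24, 25]

Final sorted array: [1, 15, 19, 23, 24, 25]

The merge sort proceeds by recursively splitting the array and merging sorted halves.
After all merges, the sorted array is [1, 15, 19, 23, 24, 25].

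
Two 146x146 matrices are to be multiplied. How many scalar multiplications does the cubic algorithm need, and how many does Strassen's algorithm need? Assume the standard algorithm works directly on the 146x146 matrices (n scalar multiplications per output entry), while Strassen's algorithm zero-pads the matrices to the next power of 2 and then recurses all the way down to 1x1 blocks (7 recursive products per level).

Matrix multiplication for 146x146 matrices:

Strassen's algorithm requires power-of-2 dimensions. Pad 146x146 to 256x256 (next power of 2).

Standard algorithm: 146^3 = 3112136 multiplications
Strassen's algorithm: 7^(log2(256)) = 7^8 = 5764801 multiplications
Difference: 3112136 - 5764801 = -2652665 (Strassen uses MORE here due to padding overhead — for small or just-over-power-of-2 n, padding can outweigh the per-level savings)

Standard: 3112136 multiplications (146^3). Strassen: 5764801 multiplications (7^8, after padding to 256x256). Strassen reduces 8 recursive multiplications to 7 at each level.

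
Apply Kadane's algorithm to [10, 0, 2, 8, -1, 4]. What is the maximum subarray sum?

Using Kadane's algorithm on [10, 0, 2, 8, -1, 4]:

Scanning through the array:
Position 1 (value 0): max_ending_here = 10, max_so_far = 10
Position 2 (value 2): max_ending_here = 12, max_so_far = 12
Position 3 (value 8): max_ending_here = 20, max_so_far = 20
Position 4 (value -1): max_ending_here = 19, max_so_far = 20
Position 5 (value 4): max_ending_here = 23, max_so_far = 23

Maximum subarray: [10, 0, 2, 8, -1, 4]
Maximum sum: 23

The maximum subarray is [10, 0, 2, 8, -1, 4] with sum 23. This subarray runs from index 0 to index 5.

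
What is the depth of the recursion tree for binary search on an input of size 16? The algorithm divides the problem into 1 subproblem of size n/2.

For divide and conquer with division factor 2:

Problem sizes at each level:
Level 0: 16
Level 1: 8
Level 2: 4
Level 3: 2
Level 4: 1

The root is level 0 and the size-1 base case is level 4 (the tree spans levels 0 through 4, i.e. 5 levels counting the root), so the depth is the number of divisions: log_2(16) = 4

The recursion tree depth is log_2(16) = 4. At each level, the problem size is divided by 2, so it takes 4 divisions to reduce to a base case of size 1. The algorithm makes 1 recursive call at each level.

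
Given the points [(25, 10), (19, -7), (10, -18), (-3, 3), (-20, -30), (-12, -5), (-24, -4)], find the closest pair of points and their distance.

Computing all pairwise distances among 7 points:

d((25, 10), (19, -7)) = 18.0278
d((25, 10), (10, -18)) = 31.7648
d((25, 10), (-3, 3)) = 28.8617
d((25, 10), (-20, -30)) = 60.208
d((25, 10), (-12, -5)) = 39.9249
d((25, 10), (-24, -4)) = 50.9608
d((19, -7), (10, -18)) = 14.2127
d((19, -7), (-3, 3)) = 24.1661
d((19, -7), (-20, -30)) = 45.2769
d((19, -7), (-12, -5)) = 31.0644
d((19, -7), (-24, -4)) = 43.1045
d((10, -18), (-3, 3)) = 24.6982
d((10, -18), (-20, -30)) = 32.311
d((10, -18), (-12, -5)) = 25.5539
d((10, -18), (-24, -4)) = 36.7696
d((-3, 3), (-20, -30)) = 37.1214
d((-3, 3), (-12, -5)) = 12.0416 <-- minimum
d((-3, 3), (-24, -4)) = 22.1359
d((-20, -30), (-12, -5)) = 26.2488
d((-20, -30), (-24, -4)) = 26.3059
d((-12, -5), (-24, -4)) = 12.0416 <-- minimum

Minimum distance: 12.0416 (tie among 2 pairs: (-3, 3) and (-12, -5); (-12, -5) and (-24, -4))

The minimum Euclidean distance is 12.0416. There is a tie: 2 pairs achieve this minimum — (-3, 3) and (-12, -5); (-12, -5) and (-24, -4). Any of these is a valid closest pair. For 7 points, brute-force pairwise comparison is shown above. For large n, the divide-and-conquer algorithm (sort by x, recurse on halves, check the dividing strip) achieves O(n log n).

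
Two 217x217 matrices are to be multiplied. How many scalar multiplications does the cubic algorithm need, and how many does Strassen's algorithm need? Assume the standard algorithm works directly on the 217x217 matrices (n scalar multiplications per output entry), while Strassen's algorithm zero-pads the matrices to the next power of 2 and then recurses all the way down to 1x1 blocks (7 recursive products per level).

Matrix multiplication for 217x217 matrices:

Strassen's algorithm requires power-of-2 dimensions. Pad 217x217 to 256x256 (next power of 2).

Standard algorithm: 217^3 = 10218313 multiplications
Strassen's algorithm: 7^(log2(256)) = 7^8 = 5764801 multiplications
Savings: 10218313 - 5764801 = 4453512 multiplications

Standard: 10218313 multiplications (217^3). Strassen: 5764801 multiplications (7^8, after padding to 256x256). Strassen reduces 8 recursive multiplications to 7 at each level.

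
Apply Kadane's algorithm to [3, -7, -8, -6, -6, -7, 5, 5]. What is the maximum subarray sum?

Using Kadane's algorithm on [3, -7, -8, -6, -6, -7, 5, 5]:

Scanning through the array:
Position 1 (value -7): max_ending_here = -4, max_so_far = 3
Position 2 (value -8): max_ending_here = -8, max_so_far = 3
Position 3 (value -6): max_ending_here = -6, max_so_far = 3
Position 4 (value -6): max_ending_here = -6, max_so_far = 3
Position 5 (value -7): max_ending_here = -7, max_so_far = 3
Position 6 (value 5): max_ending_here = 5, max_so_far = 5
Position 7 (value 5): max_ending_here = 10, max_so_far = 10

Maximum subarray: [5, 5]
Maximum sum: 10

The maximum subarray is [5, 5] with sum 10. This subarray runs from index 6 to index 7.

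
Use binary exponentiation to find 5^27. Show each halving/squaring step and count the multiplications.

Computing 5^27 by squaring (build up from 5^1; each line after the first costs one multiplication):

5^1 = 5
5^2 = (5^1)^2 = 5^2 = 25
5^3 = 5 * 5^2 = 5 * 25 = 125
5^6 = (5^3)^2 = 125^2 = 15625
5^12 = (5^6)^2 = 15625^2 = 244140625
5^13 = 5 * 5^12 = 5 * 244140625 = 1220703125
5^26 = (5^13)^2 = 1220703125^2 = 1490116119384765625
5^27 = 5 * 5^26 = 5 * 1490116119384765625 = 7450580596923828125

Result: 7450580596923828125
Multiplications needed: 7 (7 lines after 5^1)

5^27 = 7450580596923828125. Using exponentiation by squaring, this requires 7 multiplications. The key idea: if the exponent is even, square the half-power; if odd, multiply by the base once.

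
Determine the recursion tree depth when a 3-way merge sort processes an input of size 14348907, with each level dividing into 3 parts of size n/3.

For divide and conquer with division factor 3:

Problem sizes at each level:
Level 0: 14348907
Level 1: 4782969
Level 2: 1594323
Level 3: 531441
Level 4: 177147
Level 5: 59049
Level 6: 19683
Level 7: 6561
Level 8: 2187
Level 9: 729
Level 10: 243
Level 11: 81
Level 12: 27
Level 13: 9
Level 14: 3
Level 15: 1

The root is level 0 and the size-1 base case is level 15 (the tree spans levels 0 through 15, i.e. 16 levels counting the root), so the depth is the number of divisions: log_3(14348907) = 15

The recursion tree depth is log_3(14348907) = 15. At each level, the problem size is divided by 3, so it takes 15 divisions to reduce to a base case of size 1. The algorithm makes 3 recursive calls at each level.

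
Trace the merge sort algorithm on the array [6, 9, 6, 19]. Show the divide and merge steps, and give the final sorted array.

Merge sort trace:

Split: [6, 9, 6, 19] -> [6, 9] and [6, 19]
  Split: [6, 9] -> [6] and [9]
  Merge: [6] + [9] -> [6, 9]
  Split: [6, 19] -> [6] and [19]
  Merge: [6] + [19] -> [6, 19]
Merge: [6, 9] + [6, 19] -> [6, 6, 9, 19]

Final sorted array: [6, 6, 9, 19]

The merge sort proceeds by recursively splitting the array and merging sorted halves.
After all merges, the sorted array is [6, 6, 9, 19].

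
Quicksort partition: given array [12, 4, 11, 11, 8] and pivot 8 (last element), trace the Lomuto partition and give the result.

Lomuto partition with pivot = 8:

Initial array: [12, 4, 11, 11, 8]

arr[0]=12 > 8: no swap
arr[1]=4 <= 8: swap with position 0, array becomes [4, 12, 11, 11, 8]
arr[2]=11 > 8: no swap
arr[3]=11 > 8: no swap

Place pivot at position 1: [4, 8, 11, 11, 12]
Pivot position: 1

After partitioning with pivot 8, the array becomes [4, 8, 11, 11, 12]. The pivot is placed at index 1. All elements to the left of the pivot are <= 8, and all elements to the right are > 8.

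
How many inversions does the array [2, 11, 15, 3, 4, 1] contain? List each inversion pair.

Finding inversions in [2, 11, 15, 3, 4, 1]:

(0, 5): arr[0]=2 > arr[5]=1
(1, 3): arr[1]=11 > arr[3]=3
(1, 4): arr[1]=11 > arr[4]=4
(1, 5): arr[1]=11 > arr[5]=1
(2, 3): arr[2]=15 > arr[3]=3
(2, 4): arr[2]=15 > arr[4]=4
(2, 5): arr[2]=15 > arr[5]=1
(3, 5): arr[3]=3 > arr[5]=1
(4, 5): arr[4]=4 > arr[5]=1

Total inversions: 9

The array has 9 inversion(s): (0,5), (1,3), (1,4), (1,5), (2,3), (2,4), (2,5), (3,5), (4,5). Each pair (i,j) satisfies i < j and arr[i] > arr[j].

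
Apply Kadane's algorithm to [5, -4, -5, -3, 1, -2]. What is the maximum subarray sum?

Using Kadane's algorithm on [5, -4, -5, -3, 1, -2]:

Scanning through the array:
Position 1 (value -4): max_ending_here = 1, max_so_far = 5
Position 2 (value -5): max_ending_here = -4, max_so_far = 5
Position 3 (value -3): max_ending_here = -3, max_so_far = 5
Position 4 (value 1): max_ending_here = 1, max_so_far = 5
Position 5 (value -2): max_ending_here = -1, max_so_far = 5

Maximum subarray: [5]
Maximum sum: 5

The maximum subarray is [5] with sum 5. This subarray runs from index 0 to index 0.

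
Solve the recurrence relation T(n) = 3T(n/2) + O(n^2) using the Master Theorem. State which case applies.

Master Theorem for T(n) = 3T(n/2) + O(n^2):

a = 3, b = 2, c = 2
log_b(a) = log_2(3) = 1.5850

Case 3: c = 2 > log_2(3) = 1.5850
T(n) = O(n^2) = O(n^2)

For T(n) = 3T(n/2) + O(n^2): log_2(3) = 1.5850. This is Case 3 of the Master Theorem (c > log_b(a), work dominated by root), giving O(n^2).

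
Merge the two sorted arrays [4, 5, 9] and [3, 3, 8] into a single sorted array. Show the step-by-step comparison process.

Merging process:

Compare 4 vs 3: take 3 from right. Merged: [3]
Compare 4 vs 3: take 3 from right. Merged: [3, 3]
Compare 4 vs 8: take 4 from left. Merged: [3, 3, 4]
Compare 5 vs 8: take 5 from left. Merged: [3, 3, 4, 5]
Compare 9 vs 8: take 8 from right. Merged: [3, 3, 4, 5, 8]
Append remaining from left: [9]. Merged: [3, 3, 4, 5, 8, 9]

Final merged array: [3, 3, 4, 5, 8, 9]
Total comparisons: 5

The merged array is [3, 3, 4, 5, 8, 9], requiring 5 comparisons. The merge step runs in O(n) time where n is the total number of elements.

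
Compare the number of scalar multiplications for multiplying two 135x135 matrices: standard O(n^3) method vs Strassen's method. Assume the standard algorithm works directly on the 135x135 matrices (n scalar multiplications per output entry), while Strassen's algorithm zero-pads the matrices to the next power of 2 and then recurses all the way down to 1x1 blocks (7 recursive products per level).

Matrix multiplication for 135x135 matrices:

Strassen's algorithm requires power-of-2 dimensions. Pad 135x135 to 256x256 (next power of 2).

Standard algorithm: 135^3 = 2460375 multiplications
Strassen's algorithm: 7^(log2(256)) = 7^8 = 5764801 multiplications
Difference: 2460375 - 5764801 = -3304426 (Strassen uses MORE here due to padding overhead — for small or just-over-power-of-2 n, padding can outweigh the per-level savings)

Standard: 2460375 multiplications (135^3). Strassen: 5764801 multiplications (7^8, after padding to 256x256). Strassen reduces 8 recursive multiplications to 7 at each level.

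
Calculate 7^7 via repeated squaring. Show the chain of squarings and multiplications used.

Computing 7^7 by squaring (build up from 7^1; each line after the first costs one multiplication):

7^1 = 7
7^2 = (7^1)^2 = 7^2 = 49
7^3 = 7 * 7^2 = 7 * 49 = 343
7^6 = (7^3)^2 = 343^2 = 117649
7^7 = 7 * 7^6 = 7 * 117649 = 823543

Result: 823543
Multiplications needed: 4 (4 lines after 7^1)

7^7 = 823543. Using exponentiation by squaring, this requires 4 multiplications. The key idea: if the exponent is even, square the half-power; if odd, multiply by the base once.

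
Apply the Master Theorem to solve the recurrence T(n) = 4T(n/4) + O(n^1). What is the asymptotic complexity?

Master Theorem for T(n) = 4T(n/4) + O(n^1):

a = 4, b = 4, c = 1
log_b(a) = log_4(4) = 1.0000

Case 2: c = 1 = log_4(4) = 1.0000
T(n) = O(n^1 log n) = O(n log n)

For T(n) = 4T(n/4) + O(n^1): log_4(4) = 1.0000. This is Case 2 of the Master Theorem (c = log_b(a), equal work at all levels), giving O(n log n).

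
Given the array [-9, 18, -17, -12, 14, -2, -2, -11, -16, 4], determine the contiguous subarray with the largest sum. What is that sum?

Using Kadane's algorithm on [-9, 18, -17, -12, 14, -2, -2, -11, -16, 4]:

Scanning through the array:
Position 1 (value 18): max_ending_here = 18, max_so_far = 18
Position 2 (value -17): max_ending_here = 1, max_so_far = 18
Position 3 (value -12): max_ending_here = -11, max_so_far = 18
Position 4 (value 14): max_ending_here = 14, max_so_far = 18
Position 5 (value -2): max_ending_here = 12, max_so_far = 18
Position 6 (value -2): max_ending_here = 10, max_so_far = 18
Position 7 (value -11): max_ending_here = -1, max_so_far = 18
Position 8 (value -16): max_ending_here = -16, max_so_far = 18
Position 9 (value 4): max_ending_here = 4, max_so_far = 18

Maximum subarray: [18]
Maximum sum: 18

The maximum subarray is [18] with sum 18. This subarray runs from index 1 to index 1.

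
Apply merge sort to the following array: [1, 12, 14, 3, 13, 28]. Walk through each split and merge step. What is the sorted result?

Merge sort trace:

Split: [1, 12, 14, 3, 13, 28] -> [1, 12, 14] and [3, 13, 28]
  Split: [1, 12, 14] -> [1] and [12, 14]
    Split: [12, 14] -> [12] and [14]
    Merge: [12] + [14] -> [12, 14]
  Merge: [1] + [12, 14] -> [1, 12, 14]
  Split: [3, 13, 28] -> [3] and [13, 28]
    Split: [13, 28] -> [13] and [28]
    Merge: [13] + [28] -> [13, 28]
  Merge: [3] + [13, 28] -> [3, 13, 28]
Merge: [1, 12, 14] + [3, 13, 28] -> [1, 3, 12, 13, 14, 28]

Final sorted array: [1, 3, 12, 13, 14, 28]

The merge sort proceeds by recursively splitting the array and merging sorted halves.
After all merges, the sorted array is [1, 3, 12, 13, 14, 28].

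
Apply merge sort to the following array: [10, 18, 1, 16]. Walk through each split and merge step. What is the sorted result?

Merge sort trace:

Split: [10, 18, 1, 16] -> [10, 18] and [1, 16]
  Split: [10, 18] -> [10] and [18]
  Merge: [10] + [18] -> [10, 18]
  Split: [1, 16] -> [1] and [16]
  Merge: [1] + [16] -> [1, 16]
Merge: [10, 18] + [1, 16] -> [1, 10, 16, 18]

Final sorted array: [1, 10, 16, 18]

The merge sort proceeds by recursively splitting the array and merging sorted halves.
After all merges, the sorted array is [1, 10, 16, 18].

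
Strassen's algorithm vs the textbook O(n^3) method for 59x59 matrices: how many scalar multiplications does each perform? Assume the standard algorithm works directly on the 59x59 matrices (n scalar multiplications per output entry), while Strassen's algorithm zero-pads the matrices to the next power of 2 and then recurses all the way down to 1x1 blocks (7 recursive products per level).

Matrix multiplication for 59x59 matrices:

Strassen's algorithm requires power-of-2 dimensions. Pad 59x59 to 64x64 (next power of 2).

Standard algorithm: 59^3 = 205379 multiplications
Strassen's algorithm: 7^(log2(64)) = 7^6 = 117649 multiplications
Savings: 205379 - 117649 = 87730 multiplications

Standard: 205379 multiplications (59^3). Strassen: 117649 multiplications (7^6, after padding to 64x64). Strassen reduces 8 recursive multiplications to 7 at each level.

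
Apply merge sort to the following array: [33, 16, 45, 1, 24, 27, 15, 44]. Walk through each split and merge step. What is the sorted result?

Merge sort trace:

Split: [33, 16, 45, 1, 24, 27, 15, 44] -> [33, 16, 45, 1] and [24, 27, 15, 44]
  Split: [33, 16, 45, 1] -> [33, 16] and [45, 1]
    Split: [33, 16] -> [33] and [16]
    Merge: [33] + [16] -> [16, 33]
    Split: [45, 1] -> [45] and [1]
    Merge: [45] + [1] -> [1, 45]
  Merge: [16, 33] + [1, 45] -> [1, 16, 33, 45]
  Split: [24, 27, 15, 44] -> [24, 27] and [15, 44]
    Split: [24, 27] -> [24] and [27]
    Merge: [24] + [27] -> [24, 27]
    Split: [15, 44] -> [15] and [44]
    Merge: [15] + [44] -> [15, 44]
  Merge: [24, 27] + [15, 44] -> [15, 24, 27, 44]
Merge: [1, 16, 33, 45] + [15, 24, 27, 44] -> [1, 15, 16, 24, 27, 33, 44, 45]

Final sorted array: [1, 15, 16, 24, 27, 33, 44, 45]

The merge sort proceeds by recursively splitting the array and merging sorted halves.
After all merges, the sorted array is [1, 15, 16, 24, 27, 33, 44, 45].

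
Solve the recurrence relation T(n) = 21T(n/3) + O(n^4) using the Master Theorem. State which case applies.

Master Theorem for T(n) = 21T(n/3) + O(n^4):

a = 21, b = 3, c = 4
log_b(a) = log_3(21) = 2.7712

Case 3: c = 4 > log_3(21) = 2.7712
T(n) = O(n^4) = O(n^4)

For T(n) = 21T(n/3) + O(n^4): log_3(21) = 2.7712. This is Case 3 of the Master Theorem (c > log_b(a), work dominated by root), giving O(n^4).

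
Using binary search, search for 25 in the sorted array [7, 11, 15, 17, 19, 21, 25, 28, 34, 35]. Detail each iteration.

Binary search for 25 in [7, 11, 15, 17, 19, 21, 25, 28, 34, 35]:

lo=0, hi=9, mid=4, arr[mid]=19 -> 19 < 25, search right half
lo=5, hi=9, mid=7, arr[mid]=28 -> 28 > 25, search left half
lo=5, hi=6, mid=5, arr[mid]=21 -> 21 < 25, search right half
lo=6, hi=6, mid=6, arr[mid]=25 -> Found target at index 6!

Binary search finds 25 at index 6 after 4 comparisons. The search repeatedly halves the search space by comparing with the middle element.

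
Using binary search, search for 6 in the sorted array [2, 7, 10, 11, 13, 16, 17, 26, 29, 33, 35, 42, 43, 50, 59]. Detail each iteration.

Binary search for 6 in [2, 7, 10, 11, 13, 16, 17, 26, 29, 33, 35, 42, 43, 50, 59]:

lo=0, hi=14, mid=7, arr[mid]=26 -> 26 > 6, search left half
lo=0, hi=6, mid=3, arr[mid]=11 -> 11 > 6, search left half
lo=0, hi=2, mid=1, arr[mid]=7 -> 7 > 6, search left half
lo=0, hi=0, mid=0, arr[mid]=2 -> 2 < 6, search right half
lo=1 > hi=0, target 6 not found

Binary search determines that 6 is not in the array after 4 comparisons. The search space was exhausted without finding the target.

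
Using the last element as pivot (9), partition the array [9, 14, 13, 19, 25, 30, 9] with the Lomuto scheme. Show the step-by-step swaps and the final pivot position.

Lomuto partition with pivot = 9:

Initial array: [9, 14, 13, 19, 25, 30, 9]

arr[0]=9 <= 9: swap with position 0, array becomes [9, 14, 13, 19, 25, 30, 9]
arr[1]=14 > 9: no swap
arr[2]=13 > 9: no swap
arr[3]=19 > 9: no swap
arr[4]=25 > 9: no swap
arr[5]=30 > 9: no swap

Place pivot at position 1: [9, 9, 13, 19, 25, 30, 14]
Pivot position: 1

After partitioning with pivot 9, the array becomes [9, 9, 13, 19, 25, 30, 14]. The pivot is placed at index 1. All elements to the left of the pivot are <= 9, and all elements to the right are > 9.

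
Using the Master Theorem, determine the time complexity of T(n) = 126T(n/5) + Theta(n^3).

Master Theorem for T(n) = 126T(n/5) + O(n^3):

a = 126, b = 5, c = 3
log_b(a) = log_5(126) = 3.0050

Case 1: c = 3 < log_5(126) = 3.0050
T(n) = O(n^(log_5 126))

For T(n) = 126T(n/5) + O(n^3): log_5(126) = 3.0050. This is Case 1 of the Master Theorem (c < log_b(a), work dominated by leaves), giving O(n^(log_5 126)).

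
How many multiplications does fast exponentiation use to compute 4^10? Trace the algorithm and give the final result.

Computing 4^10 by squaring (build up from 4^1; each line after the first costs one multiplication):

4^1 = 4
4^2 = (4^1)^2 = 4^2 = 16
4^4 = (4^2)^2 = 16^2 = 256
4^5 = 4 * 4^4 = 4 * 256 = 1024
4^10 = (4^5)^2 = 1024^2 = 1048576

Result: 1048576
Multiplications needed: 4 (4 lines after 4^1)

4^10 = 1048576. Using exponentiation by squaring, this requires 4 multiplications. The key idea: if the exponent is even, square the half-power; if odd, multiply by the base once.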